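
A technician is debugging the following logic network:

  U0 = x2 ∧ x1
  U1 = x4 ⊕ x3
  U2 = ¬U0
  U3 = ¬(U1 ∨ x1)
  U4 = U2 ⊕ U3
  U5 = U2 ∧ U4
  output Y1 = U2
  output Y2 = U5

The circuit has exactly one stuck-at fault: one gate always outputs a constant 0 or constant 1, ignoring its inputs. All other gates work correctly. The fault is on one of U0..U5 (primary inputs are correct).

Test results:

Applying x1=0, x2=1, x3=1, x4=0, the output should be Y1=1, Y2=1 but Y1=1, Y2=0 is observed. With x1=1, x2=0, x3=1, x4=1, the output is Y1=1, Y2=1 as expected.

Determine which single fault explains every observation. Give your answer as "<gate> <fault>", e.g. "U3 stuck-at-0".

U1 stuck-at-0

Fault-free values for test 1 (x1=0, x2=1, x3=1, x4=0): U0=0, U1=1, U2=1, U3=0, U4=1, U5=1, giving Y1=1, Y2=1. Observed Y1=1, Y2=0.
Test 1: faults giving observed Y1=1, Y2=0 are {U1 stuck-at-0, U3 stuck-at-1, U4 stuck-at-0, U5 stuck-at-0}.
Test 2 (x1=1, x2=0, x3=1, x4=1): fault-free U0=0, U1=0, U2=1, U3=0, U4=1, U5=1 → Y1=1, Y2=1; observed Y1=1, Y2=1. Eliminates U3 stuck-at-1, U4 stuck-at-0, U5 stuck-at-0.
Only U1 stuck-at-0 is consistent with every test.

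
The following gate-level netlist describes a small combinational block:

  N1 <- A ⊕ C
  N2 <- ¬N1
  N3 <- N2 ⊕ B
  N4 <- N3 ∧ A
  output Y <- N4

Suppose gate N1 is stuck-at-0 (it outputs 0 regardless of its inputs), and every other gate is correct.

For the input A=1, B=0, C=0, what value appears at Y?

Propagate with N1 forced: N1=0 [stuck-at-0], N2=1, N3=1, N4=1.
So Y = 1. (Without the fault it would be 0.)

1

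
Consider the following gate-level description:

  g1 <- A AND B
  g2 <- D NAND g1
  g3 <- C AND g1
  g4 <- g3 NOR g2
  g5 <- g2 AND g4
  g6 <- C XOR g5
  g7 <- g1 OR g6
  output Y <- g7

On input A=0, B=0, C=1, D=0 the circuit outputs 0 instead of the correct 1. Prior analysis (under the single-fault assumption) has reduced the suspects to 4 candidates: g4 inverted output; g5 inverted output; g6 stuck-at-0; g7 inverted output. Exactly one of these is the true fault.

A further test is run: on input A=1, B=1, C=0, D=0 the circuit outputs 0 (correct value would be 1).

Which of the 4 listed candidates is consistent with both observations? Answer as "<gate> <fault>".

Evaluate each candidate on input A=1, B=1, C=0, D=0:
  g4 inverted output: g1=1, g2=1, g3=0, g4=1 [inverted output], g5=1, g6=1, g7=1 → 1 — eliminated
  g5 inverted output: g1=1, g2=1, g3=0, g4=0, g5=1 [inverted output], g6=1, g7=1 → 1 — eliminated
  g6 stuck-at-0: g1=1, g2=1, g3=0, g4=0, g5=0, g6=0 [stuck-at-0], g7=1 → 1 — eliminated
  g7 inverted output: g1=1, g2=1, g3=0, g4=0, g5=0, g6=0, g7=0 [inverted output] → 0 — matches
Only g7 inverted output reproduces the observed 0.

g7 inverted output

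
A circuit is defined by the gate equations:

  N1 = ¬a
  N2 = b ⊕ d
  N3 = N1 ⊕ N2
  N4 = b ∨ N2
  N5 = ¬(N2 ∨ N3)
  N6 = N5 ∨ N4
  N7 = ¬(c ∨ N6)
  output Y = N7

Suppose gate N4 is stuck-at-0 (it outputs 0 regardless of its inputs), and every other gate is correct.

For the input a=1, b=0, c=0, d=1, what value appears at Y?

1

Propagate with N4 forced: N1=0, N2=1, N3=1, N4=0 [stuck-at-0], N5=0, N6=0, N7=1.
So Y = 1. (Without the fault it would be 0.)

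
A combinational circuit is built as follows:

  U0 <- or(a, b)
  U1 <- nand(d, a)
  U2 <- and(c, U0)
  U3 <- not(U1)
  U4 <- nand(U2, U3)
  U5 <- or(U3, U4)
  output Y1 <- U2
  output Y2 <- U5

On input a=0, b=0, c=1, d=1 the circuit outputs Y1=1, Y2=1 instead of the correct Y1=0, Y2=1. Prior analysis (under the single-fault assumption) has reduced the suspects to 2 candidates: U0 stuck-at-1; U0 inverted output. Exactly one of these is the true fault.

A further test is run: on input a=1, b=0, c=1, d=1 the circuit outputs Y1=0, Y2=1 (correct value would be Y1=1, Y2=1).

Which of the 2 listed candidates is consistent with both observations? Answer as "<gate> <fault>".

Evaluate each candidate on input a=1, b=0, c=1, d=1:
  U0 stuck-at-1: U0=1 [stuck-at-1], U1=0, U2=1, U3=1, U4=0, U5=1 → Y1=1, Y2=1 — eliminated
  U0 inverted output: U0=0 [inverted output], U1=0, U2=0, U3=1, U4=1, U5=1 → Y1=0, Y2=1 — matches
Only U0 inverted output reproduces the observed Y1=0, Y2=1.

U0 inverted output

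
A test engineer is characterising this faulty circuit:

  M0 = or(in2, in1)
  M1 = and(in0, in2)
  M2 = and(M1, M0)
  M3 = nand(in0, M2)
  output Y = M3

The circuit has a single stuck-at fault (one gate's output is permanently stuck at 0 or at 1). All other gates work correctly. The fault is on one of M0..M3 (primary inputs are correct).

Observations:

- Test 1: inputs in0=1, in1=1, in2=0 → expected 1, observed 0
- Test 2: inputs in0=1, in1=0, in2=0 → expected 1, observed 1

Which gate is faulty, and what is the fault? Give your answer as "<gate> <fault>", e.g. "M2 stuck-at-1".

Fault-free values for test 1 (in0=1, in1=1, in2=0): M0=1, M1=0, M2=0, M3=1, giving Y=1. Observed 0.
Test 1: faults giving observed 0 are {M1 stuck-at-1, M2 stuck-at-1, M3 stuck-at-0}.
Test 2 (in0=1, in1=0, in2=0): fault-free M0=0, M1=0, M2=0, M3=1 → 1; observed 1. Eliminates M2 stuck-at-1, M3 stuck-at-0.
Only M1 stuck-at-1 is consistent with every test.

M1 stuck-at-1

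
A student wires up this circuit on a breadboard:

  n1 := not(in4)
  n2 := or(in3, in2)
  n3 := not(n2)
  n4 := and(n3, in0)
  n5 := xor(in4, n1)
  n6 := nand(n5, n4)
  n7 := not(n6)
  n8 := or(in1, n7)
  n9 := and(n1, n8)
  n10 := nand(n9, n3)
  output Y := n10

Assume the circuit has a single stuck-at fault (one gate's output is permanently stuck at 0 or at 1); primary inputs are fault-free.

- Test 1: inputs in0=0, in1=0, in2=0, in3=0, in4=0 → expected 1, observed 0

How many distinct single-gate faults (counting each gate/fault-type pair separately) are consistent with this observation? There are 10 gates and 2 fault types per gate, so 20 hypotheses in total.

6

Fault-free: n1=1, n2=0, n3=1, n4=0, n5=1, n6=1, n7=0, n8=0, n9=0, n10=1 → 1. Observed 0.
  n1: none of the 2 fault types match ✗
  n2: none of the 2 fault types match ✗
  n3: none of the 2 fault types match ✗
  n4: stuck-at-1 ✓; others ✗
  n5: none of the 2 fault types match ✗
  n6: stuck-at-0 ✓; others ✗
  n7: stuck-at-1 ✓; others ✗
  n8: stuck-at-1 ✓; others ✗
  n9: stuck-at-1 ✓; others ✗
  n10: stuck-at-0 ✓; others ✗
Consistent faults: {n4 stuck-at-1, n6 stuck-at-0, n7 stuck-at-1, n8 stuck-at-1, n9 stuck-at-1, n10 stuck-at-0} — 6 in all.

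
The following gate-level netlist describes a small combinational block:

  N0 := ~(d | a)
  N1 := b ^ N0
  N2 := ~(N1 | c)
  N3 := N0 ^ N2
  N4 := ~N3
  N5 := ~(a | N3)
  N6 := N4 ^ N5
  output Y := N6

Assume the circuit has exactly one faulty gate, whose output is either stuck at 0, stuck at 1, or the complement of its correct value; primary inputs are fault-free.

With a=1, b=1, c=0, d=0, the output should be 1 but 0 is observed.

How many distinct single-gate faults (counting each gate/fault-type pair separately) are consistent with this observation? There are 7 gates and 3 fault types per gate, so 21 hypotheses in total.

Fault-free: N0=0, N1=1, N2=0, N3=0, N4=1, N5=0, N6=1 → 1. Observed 0.
  N0: none of the 3 fault types match ✗
  N1: stuck-at-0, inverted output ✓; others ✗
  N2: stuck-at-1, inverted output ✓; others ✗
  N3: stuck-at-1, inverted output ✓; others ✗
  N4: stuck-at-0, inverted output ✓; others ✗
  N5: stuck-at-1, inverted output ✓; others ✗
  N6: stuck-at-0, inverted output ✓; others ✗
Consistent faults: {N1 stuck-at-0, N1 inverted output, N2 stuck-at-1, N2 inverted output, N3 stuck-at-1, N3 inverted output, N4 stuck-at-0, N4 inverted output, N5 stuck-at-1, N5 inverted output, N6 stuck-at-0, N6 inverted output} — 12 in all.

12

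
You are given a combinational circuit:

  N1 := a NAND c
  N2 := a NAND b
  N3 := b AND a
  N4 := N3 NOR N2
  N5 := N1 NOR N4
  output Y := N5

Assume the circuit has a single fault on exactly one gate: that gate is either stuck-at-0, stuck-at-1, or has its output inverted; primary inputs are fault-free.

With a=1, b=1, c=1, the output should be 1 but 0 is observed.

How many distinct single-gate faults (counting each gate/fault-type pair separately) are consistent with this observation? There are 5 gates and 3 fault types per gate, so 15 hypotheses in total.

Fault-free: N1=0, N2=0, N3=1, N4=0, N5=1 → 1. Observed 0.
  N1: stuck-at-1, inverted output ✓; others ✗
  N2: none of the 3 fault types match ✗
  N3: stuck-at-0, inverted output ✓; others ✗
  N4: stuck-at-1, inverted output ✓; others ✗
  N5: stuck-at-0, inverted output ✓; others ✗
Consistent faults: {N1 stuck-at-1, N1 inverted output, N3 stuck-at-0, N3 inverted output, N4 stuck-at-1, N4 inverted output, N5 stuck-at-0, N5 inverted output} — 8 in all.

8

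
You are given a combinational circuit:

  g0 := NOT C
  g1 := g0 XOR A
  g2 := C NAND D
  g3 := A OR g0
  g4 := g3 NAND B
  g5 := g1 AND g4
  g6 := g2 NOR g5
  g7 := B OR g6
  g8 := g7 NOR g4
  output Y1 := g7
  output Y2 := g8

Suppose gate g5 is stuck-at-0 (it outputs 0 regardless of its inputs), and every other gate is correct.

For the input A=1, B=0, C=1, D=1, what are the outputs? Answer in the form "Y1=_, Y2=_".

Propagate with g5 forced: g0=0, g1=1, g2=0, g3=1, g4=1, g5=0 [stuck-at-0], g6=1, g7=1, g8=0.
So the outputs are Y1=1, Y2=0. (Without the fault they would be Y1=0, Y2=0.)

Y1=1, Y2=0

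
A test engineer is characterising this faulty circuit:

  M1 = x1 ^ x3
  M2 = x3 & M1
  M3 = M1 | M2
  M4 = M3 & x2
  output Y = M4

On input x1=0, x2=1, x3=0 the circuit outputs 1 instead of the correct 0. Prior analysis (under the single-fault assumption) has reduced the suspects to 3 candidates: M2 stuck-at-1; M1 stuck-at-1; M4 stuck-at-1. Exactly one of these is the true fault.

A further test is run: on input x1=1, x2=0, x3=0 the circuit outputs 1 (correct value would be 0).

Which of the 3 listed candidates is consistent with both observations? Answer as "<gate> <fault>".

Evaluate each candidate on input x1=1, x2=0, x3=0:
  M2 stuck-at-1: M1=1, M2=1 [stuck-at-1], M3=1, M4=0 → 0 — eliminated
  M1 stuck-at-1: M1=1 [stuck-at-1], M2=0, M3=1, M4=0 → 0 — eliminated
  M4 stuck-at-1: M1=1, M2=0, M3=1, M4=1 [stuck-at-1] → 1 — matches
Only M4 stuck-at-1 reproduces the observed 1.

M4 stuck-at-1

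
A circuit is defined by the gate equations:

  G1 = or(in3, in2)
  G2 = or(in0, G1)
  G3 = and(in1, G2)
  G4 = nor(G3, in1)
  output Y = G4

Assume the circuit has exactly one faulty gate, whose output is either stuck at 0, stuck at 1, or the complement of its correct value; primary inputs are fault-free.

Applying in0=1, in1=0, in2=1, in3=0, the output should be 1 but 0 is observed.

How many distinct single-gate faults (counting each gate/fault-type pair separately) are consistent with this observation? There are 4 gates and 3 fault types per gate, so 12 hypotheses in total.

Fault-free: G1=1, G2=1, G3=0, G4=1 → 1. Observed 0.
  G1 stuck-at-0: output 1 ✗
  G1 stuck-at-1: output 1 ✗
  G1 inverted output: output 1 ✗
  G2 stuck-at-0: output 1 ✗
  G2 stuck-at-1: output 1 ✗
  G2 inverted output: output 1 ✗
  G3 stuck-at-0: output 1 ✗
  G3 stuck-at-1: output 0 ✓
  G3 inverted output: output 0 ✓
  G4 stuck-at-0: output 0 ✓
  G4 stuck-at-1: output 1 ✗
  G4 inverted output: output 0 ✓
Consistent faults: {G3 stuck-at-1, G3 inverted output, G4 stuck-at-0, G4 inverted output} — 4 in all.

4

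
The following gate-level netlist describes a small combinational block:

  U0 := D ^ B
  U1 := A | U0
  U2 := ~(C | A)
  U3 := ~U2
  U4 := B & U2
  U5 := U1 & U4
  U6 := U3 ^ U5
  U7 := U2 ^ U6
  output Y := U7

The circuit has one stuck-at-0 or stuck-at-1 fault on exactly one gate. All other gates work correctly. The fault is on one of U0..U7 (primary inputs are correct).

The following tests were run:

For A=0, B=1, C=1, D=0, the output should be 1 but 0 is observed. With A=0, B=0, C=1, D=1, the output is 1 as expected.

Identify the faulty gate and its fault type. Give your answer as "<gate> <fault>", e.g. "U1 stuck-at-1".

Fault-free values for test 1 (A=0, B=1, C=1, D=0): U0=1, U1=1, U2=0, U3=1, U4=0, U5=0, U6=1, U7=1, giving Y=1. Observed 0.
Test 1: faults giving observed 0 are {U2 stuck-at-1, U3 stuck-at-0, U4 stuck-at-1, U5 stuck-at-1, U6 stuck-at-0, U7 stuck-at-0}.
Test 2 (A=0, B=0, C=1, D=1): fault-free U0=1, U1=1, U2=0, U3=1, U4=0, U5=0, U6=1, U7=1 → 1; observed 1. Eliminates U3 stuck-at-0, U4 stuck-at-1, U5 stuck-at-1, U6 stuck-at-0, U7 stuck-at-0.
Only U2 stuck-at-1 is consistent with every test.

U2 stuck-at-1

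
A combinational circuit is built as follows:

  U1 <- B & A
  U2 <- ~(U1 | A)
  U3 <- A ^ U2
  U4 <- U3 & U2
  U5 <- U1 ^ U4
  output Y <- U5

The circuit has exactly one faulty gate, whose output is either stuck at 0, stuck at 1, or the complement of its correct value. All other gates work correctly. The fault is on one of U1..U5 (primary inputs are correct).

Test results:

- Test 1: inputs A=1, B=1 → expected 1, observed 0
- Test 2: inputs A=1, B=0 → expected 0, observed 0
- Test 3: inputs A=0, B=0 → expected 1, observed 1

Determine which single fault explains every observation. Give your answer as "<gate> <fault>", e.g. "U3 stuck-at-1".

U1 stuck-at-0

Fault-free values for test 1 (A=1, B=1): U1=1, U2=0, U3=1, U4=0, U5=1, giving Y=1. Observed 0.
Test 1: faults giving observed 0 are {U1 stuck-at-0, U1 inverted output, U4 stuck-at-1, U4 inverted output, U5 stuck-at-0, U5 inverted output}.
Test 2 (A=1, B=0): fault-free U1=0, U2=0, U3=1, U4=0, U5=0 → 0; observed 0. Eliminates U1 inverted output, U4 stuck-at-1, U4 inverted output, U5 inverted output.
Test 3 (A=0, B=0): fault-free U1=0, U2=1, U3=1, U4=1, U5=1 → 1; observed 1. Eliminates U5 stuck-at-0.
Only U1 stuck-at-0 is consistent with every test.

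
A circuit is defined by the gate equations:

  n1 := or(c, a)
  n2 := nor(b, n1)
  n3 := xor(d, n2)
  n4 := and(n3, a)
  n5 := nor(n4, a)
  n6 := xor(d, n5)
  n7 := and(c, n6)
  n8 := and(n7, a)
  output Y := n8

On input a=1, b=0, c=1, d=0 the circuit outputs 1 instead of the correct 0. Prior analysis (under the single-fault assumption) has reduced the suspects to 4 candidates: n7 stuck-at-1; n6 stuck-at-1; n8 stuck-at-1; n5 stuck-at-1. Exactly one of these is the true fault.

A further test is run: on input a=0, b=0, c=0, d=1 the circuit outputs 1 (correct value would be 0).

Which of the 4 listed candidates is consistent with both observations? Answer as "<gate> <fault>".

Evaluate each candidate on input a=0, b=0, c=0, d=1:
  n7 stuck-at-1: n1=0, n2=1, n3=0, n4=0, n5=1, n6=0, n7=1 [stuck-at-1], n8=0 → 0 — eliminated
  n6 stuck-at-1: n1=0, n2=1, n3=0, n4=0, n5=1, n6=1 [stuck-at-1], n7=0, n8=0 → 0 — eliminated
  n8 stuck-at-1: n1=0, n2=1, n3=0, n4=0, n5=1, n6=0, n7=0, n8=1 [stuck-at-1] → 1 — matches
  n5 stuck-at-1: n1=0, n2=1, n3=0, n4=0, n5=1 [stuck-at-1], n6=0, n7=0, n8=0 → 0 — eliminated
Only n8 stuck-at-1 reproduces the observed 1.

n8 stuck-at-1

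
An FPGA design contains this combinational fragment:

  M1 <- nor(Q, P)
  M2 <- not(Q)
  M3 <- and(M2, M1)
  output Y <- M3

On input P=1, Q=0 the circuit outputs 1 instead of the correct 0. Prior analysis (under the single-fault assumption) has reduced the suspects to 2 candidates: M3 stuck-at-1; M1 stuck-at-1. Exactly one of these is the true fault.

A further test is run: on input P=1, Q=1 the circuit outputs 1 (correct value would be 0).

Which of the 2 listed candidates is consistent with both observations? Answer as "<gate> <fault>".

M3 stuck-at-1

Evaluate each candidate on input P=1, Q=1:
  M3 stuck-at-1: M1=0, M2=0, M3=1 [stuck-at-1] → 1 — matches
  M1 stuck-at-1: M1=1 [stuck-at-1], M2=0, M3=0 → 0 — eliminated
Only M3 stuck-at-1 reproduces the observed 1.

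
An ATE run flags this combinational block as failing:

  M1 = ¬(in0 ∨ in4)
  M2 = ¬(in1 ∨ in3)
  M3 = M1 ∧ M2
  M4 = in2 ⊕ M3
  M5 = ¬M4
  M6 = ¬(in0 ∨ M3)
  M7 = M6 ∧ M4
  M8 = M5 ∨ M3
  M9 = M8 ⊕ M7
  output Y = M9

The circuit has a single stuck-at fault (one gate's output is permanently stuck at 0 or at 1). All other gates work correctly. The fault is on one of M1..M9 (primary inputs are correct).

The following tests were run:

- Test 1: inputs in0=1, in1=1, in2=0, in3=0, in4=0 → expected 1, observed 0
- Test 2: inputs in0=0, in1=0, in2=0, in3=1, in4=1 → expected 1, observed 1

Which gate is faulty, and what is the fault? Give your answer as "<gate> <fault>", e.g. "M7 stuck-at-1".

Fault-free values for test 1 (in0=1, in1=1, in2=0, in3=0, in4=0): M1=0, M2=0, M3=0, M4=0, M5=1, M6=0, M7=0, M8=1, M9=1, giving Y=1. Observed 0.
Test 1: faults giving observed 0 are {M4 stuck-at-1, M5 stuck-at-0, M7 stuck-at-1, M8 stuck-at-0, M9 stuck-at-0}.
Test 2 (in0=0, in1=0, in2=0, in3=1, in4=1): fault-free M1=0, M2=0, M3=0, M4=0, M5=1, M6=1, M7=0, M8=1, M9=1 → 1; observed 1. Eliminates M5 stuck-at-0, M7 stuck-at-1, M8 stuck-at-0, M9 stuck-at-0.
Only M4 stuck-at-1 is consistent with every test.

M4 stuck-at-1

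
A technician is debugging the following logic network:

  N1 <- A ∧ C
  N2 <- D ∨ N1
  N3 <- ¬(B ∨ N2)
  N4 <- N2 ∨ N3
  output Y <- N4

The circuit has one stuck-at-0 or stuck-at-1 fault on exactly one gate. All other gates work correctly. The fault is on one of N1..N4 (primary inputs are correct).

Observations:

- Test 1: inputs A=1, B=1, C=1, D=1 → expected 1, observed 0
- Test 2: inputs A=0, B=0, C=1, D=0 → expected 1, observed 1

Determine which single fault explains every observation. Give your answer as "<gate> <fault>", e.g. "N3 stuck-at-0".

Fault-free values for test 1 (A=1, B=1, C=1, D=1): N1=1, N2=1, N3=0, N4=1, giving Y=1. Observed 0.
Test 1: faults giving observed 0 are {N2 stuck-at-0, N4 stuck-at-0}.
Test 2 (A=0, B=0, C=1, D=0): fault-free N1=0, N2=0, N3=1, N4=1 → 1; observed 1. Eliminates N4 stuck-at-0.
Only N2 stuck-at-0 is consistent with every test.

N2 stuck-at-0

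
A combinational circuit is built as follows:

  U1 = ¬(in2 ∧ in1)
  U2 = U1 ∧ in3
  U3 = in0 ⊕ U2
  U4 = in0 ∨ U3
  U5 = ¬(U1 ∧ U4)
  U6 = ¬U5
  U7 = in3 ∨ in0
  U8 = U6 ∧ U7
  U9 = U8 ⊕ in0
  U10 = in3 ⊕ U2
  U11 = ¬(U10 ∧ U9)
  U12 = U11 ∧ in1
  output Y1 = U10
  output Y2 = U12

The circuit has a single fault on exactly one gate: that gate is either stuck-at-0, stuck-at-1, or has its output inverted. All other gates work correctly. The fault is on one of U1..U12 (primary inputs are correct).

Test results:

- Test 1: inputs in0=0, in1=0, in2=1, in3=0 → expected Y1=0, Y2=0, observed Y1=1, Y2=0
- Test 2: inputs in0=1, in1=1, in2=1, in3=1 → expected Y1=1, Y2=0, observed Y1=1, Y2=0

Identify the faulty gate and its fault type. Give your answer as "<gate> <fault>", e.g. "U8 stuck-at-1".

Fault-free values for test 1 (in0=0, in1=0, in2=1, in3=0): U1=1, U2=0, U3=0, U4=0, U5=1, U6=0, U7=0, U8=0, U9=0, U10=0, U11=1, U12=0, giving Y1=0, Y2=0. Observed Y1=1, Y2=0.
Test 1: faults giving observed Y1=1, Y2=0 are {U2 stuck-at-1, U2 inverted output, U10 stuck-at-1, U10 inverted output}.
Test 2 (in0=1, in1=1, in2=1, in3=1): fault-free U1=0, U2=0, U3=1, U4=1, U5=1, U6=0, U7=1, U8=0, U9=1, U10=1, U11=0, U12=0 → Y1=1, Y2=0; observed Y1=1, Y2=0. Eliminates U2 stuck-at-1, U2 inverted output, U10 inverted output.
Only U10 stuck-at-1 is consistent with every test.

U10 stuck-at-1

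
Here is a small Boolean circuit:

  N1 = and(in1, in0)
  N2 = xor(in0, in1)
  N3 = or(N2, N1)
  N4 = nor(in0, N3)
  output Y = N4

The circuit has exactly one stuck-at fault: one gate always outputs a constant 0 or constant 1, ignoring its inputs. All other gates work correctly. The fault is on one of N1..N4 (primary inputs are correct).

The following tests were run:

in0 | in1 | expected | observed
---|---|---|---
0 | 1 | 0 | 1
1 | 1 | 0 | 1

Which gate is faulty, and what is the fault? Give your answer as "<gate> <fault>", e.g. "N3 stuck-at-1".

N4 stuck-at-1

Fault-free values for test 1 (in0=0, in1=1): N1=0, N2=1, N3=1, N4=0, giving Y=0. Observed 1.
Test 1: faults giving observed 1 are {N2 stuck-at-0, N3 stuck-at-0, N4 stuck-at-1}.
Test 2 (in0=1, in1=1): fault-free N1=1, N2=0, N3=1, N4=0 → 0; observed 1. Eliminates N2 stuck-at-0, N3 stuck-at-0.
Only N4 stuck-at-1 is consistent with every test.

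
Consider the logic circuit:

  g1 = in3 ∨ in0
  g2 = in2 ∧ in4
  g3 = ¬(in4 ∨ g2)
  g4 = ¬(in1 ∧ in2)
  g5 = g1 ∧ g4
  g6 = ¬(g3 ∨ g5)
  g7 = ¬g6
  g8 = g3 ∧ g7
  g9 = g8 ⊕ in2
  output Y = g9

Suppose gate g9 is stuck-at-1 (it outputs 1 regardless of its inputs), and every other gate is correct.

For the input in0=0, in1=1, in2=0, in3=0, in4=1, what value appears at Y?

1

Propagate with g9 forced: g1=0, g2=0, g3=0, g4=1, g5=0, g6=1, g7=0, g8=0, g9=1 [stuck-at-1].
So Y = 1. (Without the fault it would be 0.)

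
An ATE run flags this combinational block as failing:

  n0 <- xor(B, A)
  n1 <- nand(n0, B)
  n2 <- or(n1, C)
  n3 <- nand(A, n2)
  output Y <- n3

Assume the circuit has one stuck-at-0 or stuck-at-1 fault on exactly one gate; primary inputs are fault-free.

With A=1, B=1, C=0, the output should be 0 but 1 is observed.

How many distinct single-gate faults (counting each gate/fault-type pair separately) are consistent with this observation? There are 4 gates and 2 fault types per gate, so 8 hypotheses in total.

Fault-free: n0=0, n1=1, n2=1, n3=0 → 0. Observed 1.
  n0 stuck-at-0: output 0 ✗
  n0 stuck-at-1: output 1 ✓
  n1 stuck-at-0: output 1 ✓
  n1 stuck-at-1: output 0 ✗
  n2 stuck-at-0: output 1 ✓
  n2 stuck-at-1: output 0 ✗
  n3 stuck-at-0: output 0 ✗
  n3 stuck-at-1: output 1 ✓
Consistent faults: {n0 stuck-at-1, n1 stuck-at-0, n2 stuck-at-0, n3 stuck-at-1} — 4 in all.

4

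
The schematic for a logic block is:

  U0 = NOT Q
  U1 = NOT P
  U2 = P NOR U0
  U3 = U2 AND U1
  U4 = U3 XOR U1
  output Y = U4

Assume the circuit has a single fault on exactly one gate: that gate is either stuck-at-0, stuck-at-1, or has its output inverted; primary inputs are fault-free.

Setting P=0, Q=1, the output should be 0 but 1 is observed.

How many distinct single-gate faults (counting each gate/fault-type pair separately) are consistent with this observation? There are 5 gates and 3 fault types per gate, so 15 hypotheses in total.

Fault-free: U0=0, U1=1, U2=1, U3=1, U4=0 → 0. Observed 1.
  U0: stuck-at-1, inverted output ✓; others ✗
  U1: none of the 3 fault types match ✗
  U2: stuck-at-0, inverted output ✓; others ✗
  U3: stuck-at-0, inverted output ✓; others ✗
  U4: stuck-at-1, inverted output ✓; others ✗
Consistent faults: {U0 stuck-at-1, U0 inverted output, U2 stuck-at-0, U2 inverted output, U3 stuck-at-0, U3 inverted output, U4 stuck-at-1, U4 inverted output} — 8 in all.

8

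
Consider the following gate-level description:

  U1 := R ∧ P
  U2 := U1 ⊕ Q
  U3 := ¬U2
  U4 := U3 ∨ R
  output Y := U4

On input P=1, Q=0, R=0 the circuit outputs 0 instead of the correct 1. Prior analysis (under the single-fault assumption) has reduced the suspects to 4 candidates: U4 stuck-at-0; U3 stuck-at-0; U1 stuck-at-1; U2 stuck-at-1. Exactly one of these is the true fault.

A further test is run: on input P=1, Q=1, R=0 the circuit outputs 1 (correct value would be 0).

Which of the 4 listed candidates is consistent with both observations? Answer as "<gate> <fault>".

Evaluate each candidate on input P=1, Q=1, R=0:
  U4 stuck-at-0: U1=0, U2=1, U3=0, U4=0 [stuck-at-0] → 0 — eliminated
  U3 stuck-at-0: U1=0, U2=1, U3=0 [stuck-at-0], U4=0 → 0 — eliminated
  U1 stuck-at-1: U1=1 [stuck-at-1], U2=0, U3=1, U4=1 → 1 — matches
  U2 stuck-at-1: U1=0, U2=1 [stuck-at-1], U3=0, U4=0 → 0 — eliminated
Only U1 stuck-at-1 reproduces the observed 1.

U1 stuck-at-1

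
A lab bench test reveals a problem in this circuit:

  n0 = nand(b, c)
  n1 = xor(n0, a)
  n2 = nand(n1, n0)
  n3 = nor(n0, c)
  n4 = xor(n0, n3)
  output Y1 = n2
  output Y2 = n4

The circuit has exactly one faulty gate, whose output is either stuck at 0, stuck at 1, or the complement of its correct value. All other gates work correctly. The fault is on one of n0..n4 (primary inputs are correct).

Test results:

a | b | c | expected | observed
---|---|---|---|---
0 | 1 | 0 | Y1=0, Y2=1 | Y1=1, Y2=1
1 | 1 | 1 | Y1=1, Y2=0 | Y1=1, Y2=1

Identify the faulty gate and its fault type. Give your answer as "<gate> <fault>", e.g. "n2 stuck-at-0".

n0 inverted output

Fault-free values for test 1 (a=0, b=1, c=0): n0=1, n1=1, n2=0, n3=0, n4=1, giving Y1=0, Y2=1. Observed Y1=1, Y2=1.
Test 1: faults giving observed Y1=1, Y2=1 are {n0 stuck-at-0, n0 inverted output, n1 stuck-at-0, n1 inverted output, n2 stuck-at-1, n2 inverted output}.
Test 2 (a=1, b=1, c=1): fault-free n0=0, n1=1, n2=1, n3=0, n4=0 → Y1=1, Y2=0; observed Y1=1, Y2=1. Eliminates n0 stuck-at-0, n1 stuck-at-0, n1 inverted output, n2 stuck-at-1, n2 inverted output.
Only n0 inverted output is consistent with every test.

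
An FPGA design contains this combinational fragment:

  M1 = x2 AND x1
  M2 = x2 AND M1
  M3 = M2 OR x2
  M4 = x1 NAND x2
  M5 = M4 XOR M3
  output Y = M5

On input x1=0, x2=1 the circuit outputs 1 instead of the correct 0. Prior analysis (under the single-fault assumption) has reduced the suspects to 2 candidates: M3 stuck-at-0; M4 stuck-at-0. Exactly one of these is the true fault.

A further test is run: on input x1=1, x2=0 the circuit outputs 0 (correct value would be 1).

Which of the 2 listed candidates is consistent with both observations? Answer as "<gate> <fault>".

M4 stuck-at-0

Evaluate each candidate on input x1=1, x2=0:
  M3 stuck-at-0: M1=0, M2=0, M3=0 [stuck-at-0], M4=1, M5=1 → 1 — eliminated
  M4 stuck-at-0: M1=0, M2=0, M3=0, M4=0 [stuck-at-0], M5=0 → 0 — matches
Only M4 stuck-at-0 reproduces the observed 0.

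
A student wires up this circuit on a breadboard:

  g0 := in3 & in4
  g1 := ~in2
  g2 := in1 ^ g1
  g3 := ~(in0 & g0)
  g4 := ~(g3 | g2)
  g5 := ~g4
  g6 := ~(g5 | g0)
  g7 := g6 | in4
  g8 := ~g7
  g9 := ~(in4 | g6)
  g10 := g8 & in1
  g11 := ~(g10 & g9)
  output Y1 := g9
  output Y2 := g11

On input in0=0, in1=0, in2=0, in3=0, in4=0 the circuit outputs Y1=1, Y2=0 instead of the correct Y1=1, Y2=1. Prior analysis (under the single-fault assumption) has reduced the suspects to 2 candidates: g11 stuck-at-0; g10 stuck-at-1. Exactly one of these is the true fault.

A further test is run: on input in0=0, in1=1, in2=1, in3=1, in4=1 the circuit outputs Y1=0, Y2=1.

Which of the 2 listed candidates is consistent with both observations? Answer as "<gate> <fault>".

g10 stuck-at-1

Evaluate each candidate on input in0=0, in1=1, in2=1, in3=1, in4=1:
  g11 stuck-at-0: g0=1, g1=0, g2=1, g3=1, g4=0, g5=1, g6=0, g7=1, g8=0, g9=0, g10=0, g11=0 [stuck-at-0] → Y1=0, Y2=0 — eliminated
  g10 stuck-at-1: g0=1, g1=0, g2=1, g3=1, g4=0, g5=1, g6=0, g7=1, g8=0, g9=0, g10=1 [stuck-at-1], g11=1 → Y1=0, Y2=1 — matches
Only g10 stuck-at-1 reproduces the observed Y1=0, Y2=1.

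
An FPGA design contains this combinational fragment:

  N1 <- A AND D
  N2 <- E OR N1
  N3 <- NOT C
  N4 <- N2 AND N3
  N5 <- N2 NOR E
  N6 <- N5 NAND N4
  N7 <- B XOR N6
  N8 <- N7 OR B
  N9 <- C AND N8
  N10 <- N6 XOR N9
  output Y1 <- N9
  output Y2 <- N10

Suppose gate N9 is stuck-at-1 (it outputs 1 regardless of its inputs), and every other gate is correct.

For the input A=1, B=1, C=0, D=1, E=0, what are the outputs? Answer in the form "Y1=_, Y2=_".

Y1=1, Y2=0

Propagate with N9 forced: N1=1, N2=1, N3=1, N4=1, N5=0, N6=1, N7=0, N8=1, N9=1 [stuck-at-1], N10=0.
So the outputs are Y1=1, Y2=0. (Without the fault they would be Y1=0, Y2=1.)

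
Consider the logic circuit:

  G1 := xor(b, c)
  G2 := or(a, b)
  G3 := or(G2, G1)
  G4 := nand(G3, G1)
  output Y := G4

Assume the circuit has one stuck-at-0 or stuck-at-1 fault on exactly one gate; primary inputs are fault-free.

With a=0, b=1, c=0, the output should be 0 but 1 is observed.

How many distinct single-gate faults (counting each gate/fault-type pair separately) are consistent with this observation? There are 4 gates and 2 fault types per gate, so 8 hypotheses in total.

Fault-free: G1=1, G2=1, G3=1, G4=0 → 0. Observed 1.
  G1 stuck-at-0: output 1 ✓
  G1 stuck-at-1: output 0 ✗
  G2 stuck-at-0: output 0 ✗
  G2 stuck-at-1: output 0 ✗
  G3 stuck-at-0: output 1 ✓
  G3 stuck-at-1: output 0 ✗
  G4 stuck-at-0: output 0 ✗
  G4 stuck-at-1: output 1 ✓
Consistent faults: {G1 stuck-at-0, G3 stuck-at-0, G4 stuck-at-1} — 3 in all.

3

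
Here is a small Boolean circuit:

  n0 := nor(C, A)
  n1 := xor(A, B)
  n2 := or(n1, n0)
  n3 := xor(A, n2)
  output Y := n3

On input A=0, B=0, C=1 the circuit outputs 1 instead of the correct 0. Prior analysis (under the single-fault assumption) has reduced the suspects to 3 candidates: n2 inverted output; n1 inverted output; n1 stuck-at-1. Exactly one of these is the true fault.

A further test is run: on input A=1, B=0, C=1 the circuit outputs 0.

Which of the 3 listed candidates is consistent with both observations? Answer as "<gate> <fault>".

n1 stuck-at-1

Evaluate each candidate on input A=1, B=0, C=1:
  n2 inverted output: n0=0, n1=1, n2=0 [inverted output], n3=1 → 1 — eliminated
  n1 inverted output: n0=0, n1=0 [inverted output], n2=0, n3=1 → 1 — eliminated
  n1 stuck-at-1: n0=0, n1=1 [stuck-at-1], n2=1, n3=0 → 0 — matches
Only n1 stuck-at-1 reproduces the observed 0.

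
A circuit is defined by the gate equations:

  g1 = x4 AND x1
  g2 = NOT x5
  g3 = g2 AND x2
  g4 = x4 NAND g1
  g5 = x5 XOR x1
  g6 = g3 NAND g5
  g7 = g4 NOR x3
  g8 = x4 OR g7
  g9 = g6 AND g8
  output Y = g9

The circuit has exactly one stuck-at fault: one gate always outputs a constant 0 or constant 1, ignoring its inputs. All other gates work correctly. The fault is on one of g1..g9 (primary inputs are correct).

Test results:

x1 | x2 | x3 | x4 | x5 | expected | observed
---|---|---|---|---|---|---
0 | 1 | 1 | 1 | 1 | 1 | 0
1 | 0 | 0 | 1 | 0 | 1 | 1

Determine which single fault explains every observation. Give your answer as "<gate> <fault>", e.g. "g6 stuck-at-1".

Fault-free values for test 1 (x1=0, x2=1, x3=1, x4=1, x5=1): g1=0, g2=0, g3=0, g4=1, g5=1, g6=1, g7=0, g8=1, g9=1, giving Y=1. Observed 0.
Test 1: faults giving observed 0 are {g2 stuck-at-1, g3 stuck-at-1, g6 stuck-at-0, g8 stuck-at-0, g9 stuck-at-0}.
Test 2 (x1=1, x2=0, x3=0, x4=1, x5=0): fault-free g1=1, g2=1, g3=0, g4=0, g5=1, g6=1, g7=1, g8=1, g9=1 → 1; observed 1. Eliminates g3 stuck-at-1, g6 stuck-at-0, g8 stuck-at-0, g9 stuck-at-0.
Only g2 stuck-at-1 is consistent with every test.

g2 stuck-at-1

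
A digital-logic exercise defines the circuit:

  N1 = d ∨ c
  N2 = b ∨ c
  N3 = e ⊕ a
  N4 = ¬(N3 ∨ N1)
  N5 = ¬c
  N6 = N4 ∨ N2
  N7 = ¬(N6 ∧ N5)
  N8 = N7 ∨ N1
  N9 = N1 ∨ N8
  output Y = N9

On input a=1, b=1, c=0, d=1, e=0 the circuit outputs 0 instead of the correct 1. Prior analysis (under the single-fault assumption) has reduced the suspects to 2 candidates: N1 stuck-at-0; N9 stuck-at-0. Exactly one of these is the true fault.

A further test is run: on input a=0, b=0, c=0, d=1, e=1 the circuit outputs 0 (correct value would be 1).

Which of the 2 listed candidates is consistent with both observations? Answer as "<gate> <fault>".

Evaluate each candidate on input a=0, b=0, c=0, d=1, e=1:
  N1 stuck-at-0: N1=0 [stuck-at-0], N2=0, N3=1, N4=0, N5=1, N6=0, N7=1, N8=1, N9=1 → 1 — eliminated
  N9 stuck-at-0: N1=1, N2=0, N3=1, N4=0, N5=1, N6=0, N7=1, N8=1, N9=0 [stuck-at-0] → 0 — matches
Only N9 stuck-at-0 reproduces the observed 0.

N9 stuck-at-0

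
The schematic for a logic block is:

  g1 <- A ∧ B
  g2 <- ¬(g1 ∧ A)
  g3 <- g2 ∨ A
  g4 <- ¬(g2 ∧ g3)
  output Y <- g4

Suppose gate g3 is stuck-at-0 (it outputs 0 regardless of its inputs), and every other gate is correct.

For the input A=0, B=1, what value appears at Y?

Propagate with g3 forced: g1=0, g2=1, g3=0 [stuck-at-0], g4=1.
So Y = 1. (Without the fault it would be 0.)

1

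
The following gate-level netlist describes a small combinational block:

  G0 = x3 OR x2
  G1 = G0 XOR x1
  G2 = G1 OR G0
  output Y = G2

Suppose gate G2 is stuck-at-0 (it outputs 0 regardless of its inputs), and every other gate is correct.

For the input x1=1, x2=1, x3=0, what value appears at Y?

0

Propagate with G2 forced: G0=1, G1=0, G2=0 [stuck-at-0].
So Y = 0. (Without the fault it would be 1.)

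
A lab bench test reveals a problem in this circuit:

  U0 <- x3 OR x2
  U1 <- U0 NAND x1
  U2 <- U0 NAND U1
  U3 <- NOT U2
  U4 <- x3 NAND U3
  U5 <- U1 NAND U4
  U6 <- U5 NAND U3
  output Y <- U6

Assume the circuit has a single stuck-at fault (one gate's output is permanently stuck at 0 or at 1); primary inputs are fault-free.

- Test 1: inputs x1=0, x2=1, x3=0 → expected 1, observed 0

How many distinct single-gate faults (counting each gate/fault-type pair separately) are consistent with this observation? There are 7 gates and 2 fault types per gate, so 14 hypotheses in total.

Fault-free: U0=1, U1=1, U2=0, U3=1, U4=1, U5=0, U6=1 → 1. Observed 0.
  U0 stuck-at-0: output 1 ✗
  U0 stuck-at-1: output 1 ✗
  U1 stuck-at-0: output 1 ✗
  U1 stuck-at-1: output 1 ✗
  U2 stuck-at-0: output 1 ✗
  U2 stuck-at-1: output 1 ✗
  U3 stuck-at-0: output 1 ✗
  U3 stuck-at-1: output 1 ✗
  U4 stuck-at-0: output 0 ✓
  U4 stuck-at-1: output 1 ✗
  U5 stuck-at-0: output 1 ✗
  U5 stuck-at-1: output 0 ✓
  U6 stuck-at-0: output 0 ✓
  U6 stuck-at-1: output 1 ✗
Consistent faults: {U4 stuck-at-0, U5 stuck-at-1, U6 stuck-at-0} — 3 in all.

3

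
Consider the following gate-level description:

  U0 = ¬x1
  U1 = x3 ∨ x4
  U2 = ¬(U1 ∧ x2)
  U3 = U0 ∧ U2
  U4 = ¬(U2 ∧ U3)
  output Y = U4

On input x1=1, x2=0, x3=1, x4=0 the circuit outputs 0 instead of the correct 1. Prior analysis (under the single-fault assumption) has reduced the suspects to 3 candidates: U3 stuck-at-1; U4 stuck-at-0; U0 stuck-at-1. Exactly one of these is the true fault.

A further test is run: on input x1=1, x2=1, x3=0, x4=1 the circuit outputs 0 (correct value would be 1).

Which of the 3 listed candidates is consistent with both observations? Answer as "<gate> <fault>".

U4 stuck-at-0

Evaluate each candidate on input x1=1, x2=1, x3=0, x4=1:
  U3 stuck-at-1: U0=0, U1=1, U2=0, U3=1 [stuck-at-1], U4=1 → 1 — eliminated
  U4 stuck-at-0: U0=0, U1=1, U2=0, U3=0, U4=0 [stuck-at-0] → 0 — matches
  U0 stuck-at-1: U0=1 [stuck-at-1], U1=1, U2=0, U3=0, U4=1 → 1 — eliminated
Only U4 stuck-at-0 reproduces the observed 0.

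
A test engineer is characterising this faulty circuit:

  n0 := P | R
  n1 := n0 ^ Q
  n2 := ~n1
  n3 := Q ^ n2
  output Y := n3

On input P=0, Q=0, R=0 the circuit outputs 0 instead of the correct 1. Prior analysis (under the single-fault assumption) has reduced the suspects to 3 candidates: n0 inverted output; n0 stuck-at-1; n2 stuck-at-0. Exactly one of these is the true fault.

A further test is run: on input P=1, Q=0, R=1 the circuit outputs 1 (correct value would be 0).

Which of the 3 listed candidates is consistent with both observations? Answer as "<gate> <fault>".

n0 inverted output

Evaluate each candidate on input P=1, Q=0, R=1:
  n0 inverted output: n0=0 [inverted output], n1=0, n2=1, n3=1 → 1 — matches
  n0 stuck-at-1: n0=1 [stuck-at-1], n1=1, n2=0, n3=0 → 0 — eliminated
  n2 stuck-at-0: n0=1, n1=1, n2=0 [stuck-at-0], n3=0 → 0 — eliminated
Only n0 inverted output reproduces the observed 1.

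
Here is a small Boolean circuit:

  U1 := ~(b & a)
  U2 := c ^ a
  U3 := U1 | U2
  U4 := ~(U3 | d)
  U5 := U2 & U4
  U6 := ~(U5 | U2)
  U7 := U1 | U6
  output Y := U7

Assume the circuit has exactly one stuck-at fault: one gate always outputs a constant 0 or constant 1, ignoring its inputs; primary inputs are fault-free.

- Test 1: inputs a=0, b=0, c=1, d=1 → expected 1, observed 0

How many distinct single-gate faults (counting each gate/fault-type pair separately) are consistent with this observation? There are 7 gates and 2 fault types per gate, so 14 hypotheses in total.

Fault-free: U1=1, U2=1, U3=1, U4=0, U5=0, U6=0, U7=1 → 1. Observed 0.
  U1 stuck-at-0: output 0 ✓
  U1 stuck-at-1: output 1 ✗
  U2 stuck-at-0: output 1 ✗
  U2 stuck-at-1: output 1 ✗
  U3 stuck-at-0: output 1 ✗
  U3 stuck-at-1: output 1 ✗
  U4 stuck-at-0: output 1 ✗
  U4 stuck-at-1: output 1 ✗
  U5 stuck-at-0: output 1 ✗
  U5 stuck-at-1: output 1 ✗
  U6 stuck-at-0: output 1 ✗
  U6 stuck-at-1: output 1 ✗
  U7 stuck-at-0: output 0 ✓
  U7 stuck-at-1: output 1 ✗
Consistent faults: {U1 stuck-at-0, U7 stuck-at-0} — 2 in all.

2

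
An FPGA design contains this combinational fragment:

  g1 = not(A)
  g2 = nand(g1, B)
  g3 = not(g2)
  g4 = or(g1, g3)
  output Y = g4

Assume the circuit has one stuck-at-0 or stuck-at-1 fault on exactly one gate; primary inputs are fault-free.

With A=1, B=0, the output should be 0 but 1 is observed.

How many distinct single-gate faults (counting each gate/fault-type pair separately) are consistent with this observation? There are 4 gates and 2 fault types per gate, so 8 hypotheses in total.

4

Fault-free: g1=0, g2=1, g3=0, g4=0 → 0. Observed 1.
  g1 stuck-at-0: output 0 ✗
  g1 stuck-at-1: output 1 ✓
  g2 stuck-at-0: output 1 ✓
  g2 stuck-at-1: output 0 ✗
  g3 stuck-at-0: output 0 ✗
  g3 stuck-at-1: output 1 ✓
  g4 stuck-at-0: output 0 ✗
  g4 stuck-at-1: output 1 ✓
Consistent faults: {g1 stuck-at-1, g2 stuck-at-0, g3 stuck-at-1, g4 stuck-at-1} — 4 in all.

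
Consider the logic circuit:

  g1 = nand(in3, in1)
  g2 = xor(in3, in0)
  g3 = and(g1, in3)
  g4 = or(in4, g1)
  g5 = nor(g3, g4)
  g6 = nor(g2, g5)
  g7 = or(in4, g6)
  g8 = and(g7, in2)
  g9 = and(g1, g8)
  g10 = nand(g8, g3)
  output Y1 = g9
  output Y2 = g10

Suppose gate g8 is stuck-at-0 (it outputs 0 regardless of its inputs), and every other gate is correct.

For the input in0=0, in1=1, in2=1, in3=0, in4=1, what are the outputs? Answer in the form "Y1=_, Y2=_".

Propagate with g8 forced: g1=1, g2=0, g3=0, g4=1, g5=0, g6=1, g7=1, g8=0 [stuck-at-0], g9=0, g10=1.
So the outputs are Y1=0, Y2=1. (Without the fault they would be Y1=1, Y2=1.)

Y1=0, Y2=1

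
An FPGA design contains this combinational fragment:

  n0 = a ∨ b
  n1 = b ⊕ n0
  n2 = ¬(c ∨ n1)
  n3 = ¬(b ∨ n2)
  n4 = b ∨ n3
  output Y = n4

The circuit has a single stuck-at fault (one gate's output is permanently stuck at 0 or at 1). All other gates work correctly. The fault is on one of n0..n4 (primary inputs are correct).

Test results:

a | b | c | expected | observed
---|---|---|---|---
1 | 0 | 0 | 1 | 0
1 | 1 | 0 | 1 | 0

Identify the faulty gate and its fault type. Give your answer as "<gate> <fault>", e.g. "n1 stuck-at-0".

Fault-free values for test 1 (a=1, b=0, c=0): n0=1, n1=1, n2=0, n3=1, n4=1, giving Y=1. Observed 0.
Test 1: faults giving observed 0 are {n0 stuck-at-0, n1 stuck-at-0, n2 stuck-at-1, n3 stuck-at-0, n4 stuck-at-0}.
Test 2 (a=1, b=1, c=0): fault-free n0=1, n1=0, n2=1, n3=0, n4=1 → 1; observed 0. Eliminates n0 stuck-at-0, n1 stuck-at-0, n2 stuck-at-1, n3 stuck-at-0.
Only n4 stuck-at-0 is consistent with every test.

n4 stuck-at-0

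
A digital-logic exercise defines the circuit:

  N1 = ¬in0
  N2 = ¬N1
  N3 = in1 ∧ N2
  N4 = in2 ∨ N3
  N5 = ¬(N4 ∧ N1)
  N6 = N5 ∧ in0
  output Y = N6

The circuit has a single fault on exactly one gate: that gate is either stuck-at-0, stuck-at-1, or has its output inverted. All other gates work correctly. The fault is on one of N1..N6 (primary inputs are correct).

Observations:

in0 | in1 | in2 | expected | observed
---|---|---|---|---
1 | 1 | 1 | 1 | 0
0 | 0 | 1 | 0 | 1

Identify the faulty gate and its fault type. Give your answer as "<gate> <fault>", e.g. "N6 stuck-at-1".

N6 inverted output

Fault-free values for test 1 (in0=1, in1=1, in2=1): N1=0, N2=1, N3=1, N4=1, N5=1, N6=1, giving Y=1. Observed 0.
Test 1: faults giving observed 0 are {N1 stuck-at-1, N1 inverted output, N5 stuck-at-0, N5 inverted output, N6 stuck-at-0, N6 inverted output}.
Test 2 (in0=0, in1=0, in2=1): fault-free N1=1, N2=0, N3=0, N4=1, N5=0, N6=0 → 0; observed 1. Eliminates N1 stuck-at-1, N1 inverted output, N5 stuck-at-0, N5 inverted output, N6 stuck-at-0.
Only N6 inverted output is consistent with every test.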